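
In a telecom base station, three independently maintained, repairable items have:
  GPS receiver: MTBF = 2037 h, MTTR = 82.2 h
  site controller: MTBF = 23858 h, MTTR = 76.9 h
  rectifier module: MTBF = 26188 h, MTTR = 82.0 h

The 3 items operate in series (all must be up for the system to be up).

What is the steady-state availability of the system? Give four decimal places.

0.9551

A(GPS receiver) = MTBF/(MTBF+MTTR) = 2037/(2037+82.2) = 0.961212
A(site controller) = MTBF/(MTBF+MTTR) = 23858/(23858+76.9) = 0.996787
A(rectifier module) = MTBF/(MTBF+MTTR) = 26188/(26188+82.0) = 0.996879
Series availability: 0.961212 × 0.996787 × 0.996879 = 0.9551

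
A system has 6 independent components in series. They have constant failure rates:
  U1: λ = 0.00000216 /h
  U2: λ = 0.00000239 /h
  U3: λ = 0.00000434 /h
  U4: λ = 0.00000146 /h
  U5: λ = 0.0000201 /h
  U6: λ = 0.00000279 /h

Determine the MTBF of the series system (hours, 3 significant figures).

Series of exponential components: λ_sys = Σ λ_i
λ_sys = 0.00000216 + 0.00000239 + 0.00000434 + 0.00000146 + 0.0000201 + 0.00000279 = 3.3240e-05 /h
MTBF = 1 / λ_sys = 30100 h

30100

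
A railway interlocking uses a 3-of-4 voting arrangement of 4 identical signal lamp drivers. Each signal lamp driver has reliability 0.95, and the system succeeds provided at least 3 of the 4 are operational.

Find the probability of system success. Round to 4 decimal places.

0.9860

R = Σ_{i=3}^{4} C(4,i) p^i (1−p)^{4−i} with p = 0.95
C(4,3)·0.95^3·0.05^1 = 0.171475
C(4,4)·0.95^4·0.05^0 = 0.814506
Sum = 0.9860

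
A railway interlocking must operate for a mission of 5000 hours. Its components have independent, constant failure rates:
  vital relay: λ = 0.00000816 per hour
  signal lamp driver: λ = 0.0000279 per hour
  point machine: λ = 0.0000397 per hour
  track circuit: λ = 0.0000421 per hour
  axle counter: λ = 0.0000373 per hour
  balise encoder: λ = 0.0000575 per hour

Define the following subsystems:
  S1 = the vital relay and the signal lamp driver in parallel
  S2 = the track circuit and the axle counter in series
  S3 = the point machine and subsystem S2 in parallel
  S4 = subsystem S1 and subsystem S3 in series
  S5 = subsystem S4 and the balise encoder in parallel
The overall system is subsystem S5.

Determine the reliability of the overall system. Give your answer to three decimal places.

R(vital relay) = exp(−0.00000816 × 5000) = 0.96002
R(signal lamp driver) = exp(−0.0000279 × 5000) = 0.86979
R(point machine) = exp(−0.0000397 × 5000) = 0.81996
R(track circuit) = exp(−0.0000421 × 5000) = 0.81018
R(axle counter) = exp(−0.0000373 × 5000) = 0.82986
R(balise encoder) = exp(−0.0000575 × 5000) = 0.75014
Parallel (vital relay and signal lamp driver): 1 − (1 − 0.96002)(1 − 0.86979) = 0.99479
Series (track circuit and axle counter): 0.81018 × 0.82986 = 0.67234
Parallel (point machine and [0.67234]): 1 − (1 − 0.81996)(1 − 0.67234) = 0.94101
Series ([0.99479] and [0.94101]): 0.99479 × 0.94101 = 0.93611
Parallel ([0.93611] and balise encoder): 1 − (1 − 0.93611)(1 − 0.75014) = 0.984

0.984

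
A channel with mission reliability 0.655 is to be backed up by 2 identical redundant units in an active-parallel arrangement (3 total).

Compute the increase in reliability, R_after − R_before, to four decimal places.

R_before = 0.655
R_after = 1 − (1 − 0.655)^3 = 0.9589
ΔR = 0.9589 − 0.655 = 0.3039

0.3039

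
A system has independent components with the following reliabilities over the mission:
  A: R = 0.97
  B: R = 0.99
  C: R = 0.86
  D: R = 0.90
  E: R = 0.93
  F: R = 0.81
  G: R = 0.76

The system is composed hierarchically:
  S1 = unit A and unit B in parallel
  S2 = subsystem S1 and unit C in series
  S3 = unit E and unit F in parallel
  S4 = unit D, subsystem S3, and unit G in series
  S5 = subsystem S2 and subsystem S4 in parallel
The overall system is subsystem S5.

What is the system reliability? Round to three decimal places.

0.954

Parallel (A and B): 1 − (1 − 0.97000)(1 − 0.99000) = 0.99970
Series ([0.99970] and C): 0.99970 × 0.86000 = 0.85974
Parallel (E and F): 1 − (1 − 0.93000)(1 − 0.81000) = 0.98670
Series (D, [0.98670], and G): 0.90000 × 0.98670 × 0.76000 = 0.67490
Parallel ([0.85974] and [0.67490]): 1 − (1 − 0.85974)(1 − 0.67490) = 0.954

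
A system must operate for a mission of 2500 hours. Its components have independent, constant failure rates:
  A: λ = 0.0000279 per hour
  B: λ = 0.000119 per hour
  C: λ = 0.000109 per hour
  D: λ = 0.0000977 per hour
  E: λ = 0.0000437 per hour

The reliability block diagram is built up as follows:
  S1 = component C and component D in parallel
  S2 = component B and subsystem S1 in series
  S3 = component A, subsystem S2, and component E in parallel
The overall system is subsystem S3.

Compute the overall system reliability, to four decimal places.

R(A) = exp(−0.0000279 × 2500) = 0.932627
R(B) = exp(−0.000119 × 2500) = 0.742673
R(C) = exp(−0.000109 × 2500) = 0.761473
R(D) = exp(−0.0000977 × 2500) = 0.783292
R(E) = exp(−0.0000437 × 2500) = 0.896506
Parallel (C and D): 1 − (1 − 0.761473)(1 − 0.783292) = 0.948309
Series (B and [0.948309]): 0.742673 × 0.948309 = 0.704283
Parallel (A, [0.704283], and E): 1 − (1 − 0.932627)(1 − 0.704283)(1 − 0.896506) = 0.9979

0.9979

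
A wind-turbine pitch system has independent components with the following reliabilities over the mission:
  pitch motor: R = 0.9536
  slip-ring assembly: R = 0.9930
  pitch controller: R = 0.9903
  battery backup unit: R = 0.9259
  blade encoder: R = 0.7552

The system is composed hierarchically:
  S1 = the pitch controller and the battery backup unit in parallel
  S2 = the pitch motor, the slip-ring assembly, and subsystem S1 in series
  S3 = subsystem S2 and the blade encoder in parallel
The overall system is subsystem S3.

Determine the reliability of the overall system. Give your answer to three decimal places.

0.987

Parallel (pitch controller and battery backup unit): 1 − (1 − 0.99030)(1 − 0.92590) = 0.99928
Series (pitch motor, slip-ring assembly, and [0.99928]): 0.95360 × 0.99300 × 0.99928 = 0.94624
Parallel ([0.94624] and blade encoder): 1 − (1 − 0.94624)(1 − 0.75520) = 0.987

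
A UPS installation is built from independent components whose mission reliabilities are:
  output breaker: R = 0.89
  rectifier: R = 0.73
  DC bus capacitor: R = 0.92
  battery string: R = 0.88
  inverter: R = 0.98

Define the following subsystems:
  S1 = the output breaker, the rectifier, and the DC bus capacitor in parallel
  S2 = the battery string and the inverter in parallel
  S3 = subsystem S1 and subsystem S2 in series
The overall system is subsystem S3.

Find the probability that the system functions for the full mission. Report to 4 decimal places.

0.9952

Parallel (output breaker, rectifier, and DC bus capacitor): 1 − (1 − 0.890000)(1 − 0.730000)(1 − 0.920000) = 0.997624
Parallel (battery string and inverter): 1 − (1 − 0.880000)(1 − 0.980000) = 0.997600
Series ([0.997624] and [0.997600]): 0.997624 × 0.997600 = 0.9952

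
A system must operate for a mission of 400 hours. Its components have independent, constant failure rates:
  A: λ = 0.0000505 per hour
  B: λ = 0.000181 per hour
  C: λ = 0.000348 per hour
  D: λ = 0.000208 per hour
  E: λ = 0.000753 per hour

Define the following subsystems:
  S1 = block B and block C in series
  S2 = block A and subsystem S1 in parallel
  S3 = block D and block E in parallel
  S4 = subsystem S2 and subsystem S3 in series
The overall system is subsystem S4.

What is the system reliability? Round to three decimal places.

0.976

R(A) = exp(−0.0000505 × 400) = 0.98000
R(B) = exp(−0.000181 × 400) = 0.93016
R(C) = exp(−0.000348 × 400) = 0.87005
R(D) = exp(−0.000208 × 400) = 0.92017
R(E) = exp(−0.000753 × 400) = 0.73993
Series (B and C): 0.93016 × 0.87005 = 0.80929
Parallel (A and [0.80929]): 1 − (1 − 0.98000)(1 − 0.80929) = 0.99619
Parallel (D and E): 1 − (1 − 0.92017)(1 − 0.73993) = 0.97924
Series ([0.99619] and [0.97924]): 0.99619 × 0.97924 = 0.976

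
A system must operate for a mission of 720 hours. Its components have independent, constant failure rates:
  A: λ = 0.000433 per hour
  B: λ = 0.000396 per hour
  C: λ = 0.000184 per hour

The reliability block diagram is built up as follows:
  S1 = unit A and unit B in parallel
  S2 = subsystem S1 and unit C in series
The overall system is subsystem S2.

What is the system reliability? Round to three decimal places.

0.818

R(A) = exp(−0.000433 × 720) = 0.73216
R(B) = exp(−0.000396 × 720) = 0.75192
R(C) = exp(−0.000184 × 720) = 0.87592
Parallel (A and B): 1 − (1 − 0.73216)(1 − 0.75192) = 0.93355
Series ([0.93355] and C): 0.93355 × 0.87592 = 0.818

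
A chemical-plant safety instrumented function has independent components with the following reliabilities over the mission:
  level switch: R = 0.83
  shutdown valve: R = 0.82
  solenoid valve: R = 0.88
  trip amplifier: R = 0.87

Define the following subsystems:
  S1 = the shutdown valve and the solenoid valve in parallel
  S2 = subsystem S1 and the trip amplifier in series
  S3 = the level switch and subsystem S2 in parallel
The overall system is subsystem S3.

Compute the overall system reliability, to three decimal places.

Parallel (shutdown valve and solenoid valve): 1 − (1 − 0.82000)(1 − 0.88000) = 0.97840
Series ([0.97840] and trip amplifier): 0.97840 × 0.87000 = 0.85121
Parallel (level switch and [0.85121]): 1 − (1 − 0.83000)(1 − 0.85121) = 0.975

0.975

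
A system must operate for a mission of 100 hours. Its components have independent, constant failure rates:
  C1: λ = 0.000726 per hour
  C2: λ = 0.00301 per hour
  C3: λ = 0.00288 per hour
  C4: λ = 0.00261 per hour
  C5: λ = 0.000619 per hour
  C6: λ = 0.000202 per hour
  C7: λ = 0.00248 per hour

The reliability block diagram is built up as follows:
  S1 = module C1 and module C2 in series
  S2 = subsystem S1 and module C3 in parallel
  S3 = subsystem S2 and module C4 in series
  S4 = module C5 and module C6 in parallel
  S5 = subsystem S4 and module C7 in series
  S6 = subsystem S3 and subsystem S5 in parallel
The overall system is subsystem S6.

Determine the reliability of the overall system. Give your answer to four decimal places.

0.9361

R(C1) = exp(−0.000726 × 100) = 0.929973
R(C2) = exp(−0.00301 × 100) = 0.740078
R(C3) = exp(−0.00288 × 100) = 0.749762
R(C4) = exp(−0.00261 × 100) = 0.770281
R(C5) = exp(−0.000619 × 100) = 0.939977
R(C6) = exp(−0.000202 × 100) = 0.980003
R(C7) = exp(−0.00248 × 100) = 0.780360
Series (C1 and C2): 0.929973 × 0.740078 = 0.688253
Parallel ([0.688253] and C3): 1 − (1 − 0.688253)(1 − 0.749762) = 0.921989
Series ([0.921989] and C4): 0.921989 × 0.770281 = 0.710191
Parallel (C5 and C6): 1 − (1 − 0.939977)(1 − 0.980003) = 0.998800
Series ([0.998800] and C7): 0.998800 × 0.780360 = 0.779424
Parallel ([0.710191] and [0.779424]): 1 − (1 − 0.710191)(1 − 0.779424) = 0.9361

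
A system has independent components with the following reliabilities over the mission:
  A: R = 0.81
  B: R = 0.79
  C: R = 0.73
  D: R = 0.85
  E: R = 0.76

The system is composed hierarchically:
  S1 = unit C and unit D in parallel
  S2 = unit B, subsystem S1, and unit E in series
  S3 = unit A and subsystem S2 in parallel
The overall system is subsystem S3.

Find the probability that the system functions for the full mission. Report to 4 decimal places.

0.9195

Parallel (C and D): 1 − (1 − 0.730000)(1 − 0.850000) = 0.959500
Series (B, [0.959500], and E): 0.790000 × 0.959500 × 0.760000 = 0.576084
Parallel (A and [0.576084]): 1 − (1 − 0.810000)(1 − 0.576084) = 0.9195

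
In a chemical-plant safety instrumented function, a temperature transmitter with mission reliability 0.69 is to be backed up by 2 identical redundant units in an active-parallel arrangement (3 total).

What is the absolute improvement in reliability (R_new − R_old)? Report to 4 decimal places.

0.2802

R_before = 0.69
R_after = 1 − (1 − 0.69)^3 = 0.9702
ΔR = 0.9702 − 0.69 = 0.2802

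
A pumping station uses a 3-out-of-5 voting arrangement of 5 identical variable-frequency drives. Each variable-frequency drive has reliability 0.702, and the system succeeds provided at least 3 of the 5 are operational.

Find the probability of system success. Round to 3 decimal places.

0.840

R = Σ_{i=3}^{5} C(5,i) p^i (1−p)^{5−i} with p = 0.702
C(5,3)·0.702^3·0.298^2 = 0.30722
C(5,4)·0.702^4·0.298^1 = 0.36186
C(5,5)·0.702^5·0.298^0 = 0.17048
Sum = 0.840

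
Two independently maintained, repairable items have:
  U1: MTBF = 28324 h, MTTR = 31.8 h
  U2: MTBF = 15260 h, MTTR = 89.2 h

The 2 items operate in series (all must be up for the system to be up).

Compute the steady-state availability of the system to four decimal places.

0.9931

A(U1) = MTBF/(MTBF+MTTR) = 28324/(28324+31.8) = 0.998879
A(U2) = MTBF/(MTBF+MTTR) = 15260/(15260+89.2) = 0.994189
Series availability: 0.998879 × 0.994189 = 0.9931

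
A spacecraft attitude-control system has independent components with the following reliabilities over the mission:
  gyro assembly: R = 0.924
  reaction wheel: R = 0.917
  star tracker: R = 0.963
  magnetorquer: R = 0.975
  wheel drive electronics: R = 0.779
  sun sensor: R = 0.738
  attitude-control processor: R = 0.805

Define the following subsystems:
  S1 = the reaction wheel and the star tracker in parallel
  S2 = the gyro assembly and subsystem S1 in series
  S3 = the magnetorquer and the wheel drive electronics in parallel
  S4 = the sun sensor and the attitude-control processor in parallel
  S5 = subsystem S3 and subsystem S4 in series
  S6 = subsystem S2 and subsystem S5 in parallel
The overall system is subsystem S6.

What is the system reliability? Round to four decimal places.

0.9956

Parallel (reaction wheel and star tracker): 1 − (1 − 0.917000)(1 − 0.963000) = 0.996929
Series (gyro assembly and [0.996929]): 0.924000 × 0.996929 = 0.921162
Parallel (magnetorquer and wheel drive electronics): 1 − (1 − 0.975000)(1 − 0.779000) = 0.994475
Parallel (sun sensor and attitude-control processor): 1 − (1 − 0.738000)(1 − 0.805000) = 0.948910
Series ([0.994475] and [0.948910]): 0.994475 × 0.948910 = 0.943667
Parallel ([0.921162] and [0.943667]): 1 − (1 − 0.921162)(1 − 0.943667) = 0.9956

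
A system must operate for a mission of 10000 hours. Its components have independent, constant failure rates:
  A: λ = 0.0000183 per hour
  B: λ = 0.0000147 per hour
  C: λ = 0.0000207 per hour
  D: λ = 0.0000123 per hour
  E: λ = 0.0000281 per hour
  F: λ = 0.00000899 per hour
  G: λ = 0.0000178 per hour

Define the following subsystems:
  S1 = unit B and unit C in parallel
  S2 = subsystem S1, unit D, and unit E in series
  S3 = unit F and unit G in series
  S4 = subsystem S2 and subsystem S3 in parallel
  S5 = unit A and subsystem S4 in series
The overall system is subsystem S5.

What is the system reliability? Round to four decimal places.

R(A) = exp(−0.0000183 × 10000) = 0.832768
R(B) = exp(−0.0000147 × 10000) = 0.863294
R(C) = exp(−0.0000207 × 10000) = 0.813020
R(D) = exp(−0.0000123 × 10000) = 0.884264
R(E) = exp(−0.0000281 × 10000) = 0.755028
R(F) = exp(−0.00000899 × 10000) = 0.914023
R(G) = exp(−0.0000178 × 10000) = 0.836942
Parallel (B and C): 1 − (1 − 0.863294)(1 − 0.813020) = 0.974439
Series ([0.974439], D, and E): 0.974439 × 0.884264 × 0.755028 = 0.650578
Series (F and G): 0.914023 × 0.836942 = 0.764984
Parallel ([0.650578] and [0.764984]): 1 − (1 − 0.650578)(1 − 0.764984) = 0.917880
Series (A and [0.917880]): 0.832768 × 0.917880 = 0.7644

0.7644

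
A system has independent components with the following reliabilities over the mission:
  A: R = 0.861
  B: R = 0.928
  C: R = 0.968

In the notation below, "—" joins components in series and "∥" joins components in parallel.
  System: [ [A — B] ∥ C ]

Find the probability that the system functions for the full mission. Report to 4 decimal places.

Series (A and B): 0.861000 × 0.928000 = 0.799008
Parallel ([0.799008] and C): 1 − (1 − 0.799008)(1 − 0.968000) = 0.9936

0.9936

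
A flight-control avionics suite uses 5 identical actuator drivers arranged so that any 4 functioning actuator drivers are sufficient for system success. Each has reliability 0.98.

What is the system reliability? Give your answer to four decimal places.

0.9962

R = Σ_{i=4}^{5} C(5,i) p^i (1−p)^{5−i} with p = 0.98
C(5,4)·0.98^4·0.02^1 = 0.092237
C(5,5)·0.98^5·0.02^0 = 0.903921
Sum = 0.9962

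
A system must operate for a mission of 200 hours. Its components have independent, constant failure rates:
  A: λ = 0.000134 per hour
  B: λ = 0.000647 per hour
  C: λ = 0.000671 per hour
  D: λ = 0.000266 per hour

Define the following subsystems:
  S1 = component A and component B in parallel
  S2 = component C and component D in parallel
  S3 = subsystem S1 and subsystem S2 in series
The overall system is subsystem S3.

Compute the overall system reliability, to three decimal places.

R(A) = exp(−0.000134 × 200) = 0.97356
R(B) = exp(−0.000647 × 200) = 0.87862
R(C) = exp(−0.000671 × 200) = 0.87442
R(D) = exp(−0.000266 × 200) = 0.94819
Parallel (A and B): 1 − (1 − 0.97356)(1 − 0.87862) = 0.99679
Parallel (C and D): 1 − (1 − 0.87442)(1 − 0.94819) = 0.99349
Series ([0.99679] and [0.99349]): 0.99679 × 0.99349 = 0.990

0.990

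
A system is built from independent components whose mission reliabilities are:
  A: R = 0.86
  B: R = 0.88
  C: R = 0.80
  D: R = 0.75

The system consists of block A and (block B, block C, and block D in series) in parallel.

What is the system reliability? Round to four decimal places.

Series (B, C, and D): 0.880000 × 0.800000 × 0.750000 = 0.528000
Parallel (A and [0.528000]): 1 − (1 − 0.860000)(1 − 0.528000) = 0.9339

0.9339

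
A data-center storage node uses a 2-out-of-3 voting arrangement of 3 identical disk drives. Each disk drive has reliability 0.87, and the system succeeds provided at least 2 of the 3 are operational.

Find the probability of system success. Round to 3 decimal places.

R = Σ_{i=2}^{3} C(3,i) p^i (1−p)^{3−i} with p = 0.87
C(3,2)·0.87^2·0.13^1 = 0.29519
C(3,3)·0.87^3·0.13^0 = 0.65850
Sum = 0.954

0.954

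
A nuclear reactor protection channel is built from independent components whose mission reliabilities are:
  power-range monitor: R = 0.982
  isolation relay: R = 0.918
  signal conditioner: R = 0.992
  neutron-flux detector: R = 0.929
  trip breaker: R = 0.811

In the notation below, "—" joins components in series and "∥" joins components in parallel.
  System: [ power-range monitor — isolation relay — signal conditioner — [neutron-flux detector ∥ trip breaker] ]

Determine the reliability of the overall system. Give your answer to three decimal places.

Parallel (neutron-flux detector and trip breaker): 1 − (1 − 0.92900)(1 − 0.81100) = 0.98658
Series (power-range monitor, isolation relay, signal conditioner, and [0.98658]): 0.98200 × 0.91800 × 0.99200 × 0.98658 = 0.882

0.882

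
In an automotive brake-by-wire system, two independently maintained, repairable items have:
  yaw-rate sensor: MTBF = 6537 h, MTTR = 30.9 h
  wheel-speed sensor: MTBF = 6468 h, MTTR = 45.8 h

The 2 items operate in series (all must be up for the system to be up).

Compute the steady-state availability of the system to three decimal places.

A(yaw-rate sensor) = MTBF/(MTBF+MTTR) = 6537/(6537+30.9) = 0.995295
A(wheel-speed sensor) = MTBF/(MTBF+MTTR) = 6468/(6468+45.8) = 0.992969
Series availability: 0.995295 × 0.992969 = 0.988

0.988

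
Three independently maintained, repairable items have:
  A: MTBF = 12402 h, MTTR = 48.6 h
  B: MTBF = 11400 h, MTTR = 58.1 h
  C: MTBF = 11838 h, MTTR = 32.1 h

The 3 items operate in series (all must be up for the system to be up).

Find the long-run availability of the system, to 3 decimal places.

A(A) = MTBF/(MTBF+MTTR) = 12402/(12402+48.6) = 0.996097
A(B) = MTBF/(MTBF+MTTR) = 11400/(11400+58.1) = 0.994929
A(C) = MTBF/(MTBF+MTTR) = 11838/(11838+32.1) = 0.997296
Series availability: 0.996097 × 0.994929 × 0.997296 = 0.988

0.988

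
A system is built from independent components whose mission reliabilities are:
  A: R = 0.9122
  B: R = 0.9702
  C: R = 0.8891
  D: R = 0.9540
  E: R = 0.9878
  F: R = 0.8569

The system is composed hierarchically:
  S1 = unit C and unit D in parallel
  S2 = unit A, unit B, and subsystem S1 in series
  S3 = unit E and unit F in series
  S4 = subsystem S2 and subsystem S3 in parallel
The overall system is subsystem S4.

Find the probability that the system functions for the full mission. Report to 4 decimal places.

Parallel (C and D): 1 − (1 − 0.889100)(1 − 0.954000) = 0.994899
Series (A, B, and [0.994899]): 0.912200 × 0.970200 × 0.994899 = 0.880502
Series (E and F): 0.987800 × 0.856900 = 0.846446
Parallel ([0.880502] and [0.846446]): 1 − (1 − 0.880502)(1 − 0.846446) = 0.9817

0.9817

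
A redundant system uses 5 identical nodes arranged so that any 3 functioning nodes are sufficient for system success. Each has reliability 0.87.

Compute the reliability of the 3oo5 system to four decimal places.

R = Σ_{i=3}^{5} C(5,i) p^i (1−p)^{5−i} with p = 0.87
C(5,3)·0.87^3·0.13^2 = 0.111287
C(5,4)·0.87^4·0.13^1 = 0.372383
C(5,5)·0.87^5·0.13^0 = 0.498421
Sum = 0.9821

0.9821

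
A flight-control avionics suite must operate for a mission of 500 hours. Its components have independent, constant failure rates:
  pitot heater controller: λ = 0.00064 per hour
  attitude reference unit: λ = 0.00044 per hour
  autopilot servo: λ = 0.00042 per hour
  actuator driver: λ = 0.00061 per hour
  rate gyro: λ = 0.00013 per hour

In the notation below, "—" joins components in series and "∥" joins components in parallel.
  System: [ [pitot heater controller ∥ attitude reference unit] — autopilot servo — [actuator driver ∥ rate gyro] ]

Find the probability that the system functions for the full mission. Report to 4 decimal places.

R(pitot heater controller) = exp(−0.00064 × 500) = 0.726149
R(attitude reference unit) = exp(−0.00044 × 500) = 0.802519
R(autopilot servo) = exp(−0.00042 × 500) = 0.810584
R(actuator driver) = exp(−0.00061 × 500) = 0.737123
R(rate gyro) = exp(−0.00013 × 500) = 0.937067
Parallel (pitot heater controller and attitude reference unit): 1 − (1 − 0.726149)(1 − 0.802519) = 0.945920
Parallel (actuator driver and rate gyro): 1 − (1 − 0.737123)(1 − 0.937067) = 0.983456
Series ([0.945920], autopilot servo, and [0.983456]): 0.945920 × 0.810584 × 0.983456 = 0.7541

0.7541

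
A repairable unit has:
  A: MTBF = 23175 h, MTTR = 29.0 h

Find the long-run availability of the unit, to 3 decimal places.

0.999

A(A) = MTBF/(MTBF+MTTR) = 23175/(23175+29.0) = 0.999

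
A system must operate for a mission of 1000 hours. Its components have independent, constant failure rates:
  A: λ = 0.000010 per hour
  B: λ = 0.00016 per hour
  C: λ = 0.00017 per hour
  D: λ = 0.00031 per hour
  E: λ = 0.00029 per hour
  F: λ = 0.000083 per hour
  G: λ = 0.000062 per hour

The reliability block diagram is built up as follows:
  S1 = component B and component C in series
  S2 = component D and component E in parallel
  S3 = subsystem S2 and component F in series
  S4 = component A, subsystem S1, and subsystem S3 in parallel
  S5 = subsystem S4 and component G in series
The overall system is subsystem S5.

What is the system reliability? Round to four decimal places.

0.9395

R(A) = exp(−0.000010 × 1000) = 0.990050
R(B) = exp(−0.00016 × 1000) = 0.852144
R(C) = exp(−0.00017 × 1000) = 0.843665
R(D) = exp(−0.00031 × 1000) = 0.733447
R(E) = exp(−0.00029 × 1000) = 0.748264
R(F) = exp(−0.000083 × 1000) = 0.920351
R(G) = exp(−0.000062 × 1000) = 0.939883
Series (B and C): 0.852144 × 0.843665 = 0.718924
Parallel (D and E): 1 − (1 − 0.733447)(1 − 0.748264) = 0.932899
Series ([0.932899] and F): 0.932899 × 0.920351 = 0.858595
Parallel (A, [0.718924], and [0.858595]): 1 − (1 − 0.990050)(1 − 0.718924)(1 − 0.858595) = 0.999605
Series ([0.999605] and G): 0.999605 × 0.939883 = 0.9395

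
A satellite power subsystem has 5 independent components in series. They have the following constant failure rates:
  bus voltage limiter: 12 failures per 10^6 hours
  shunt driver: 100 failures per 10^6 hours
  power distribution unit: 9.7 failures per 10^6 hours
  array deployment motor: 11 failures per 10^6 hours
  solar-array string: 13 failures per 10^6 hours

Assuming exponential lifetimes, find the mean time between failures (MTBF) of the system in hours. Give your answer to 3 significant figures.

Series of exponential components: λ_sys = Σ λ_i
λ_sys = 0.000012 + 0.00010 + 0.0000097 + 0.000011 + 0.000013 = 1.4570e-04 /h
MTBF = 1 / λ_sys = 6860 h

6860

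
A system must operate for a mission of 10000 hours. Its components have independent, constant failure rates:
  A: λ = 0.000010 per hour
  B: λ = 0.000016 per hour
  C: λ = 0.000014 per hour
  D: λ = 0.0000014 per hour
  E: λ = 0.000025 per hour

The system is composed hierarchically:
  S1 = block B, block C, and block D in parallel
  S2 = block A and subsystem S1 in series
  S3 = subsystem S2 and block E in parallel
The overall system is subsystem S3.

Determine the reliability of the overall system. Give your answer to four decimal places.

R(A) = exp(−0.000010 × 10000) = 0.904837
R(B) = exp(−0.000016 × 10000) = 0.852144
R(C) = exp(−0.000014 × 10000) = 0.869358
R(D) = exp(−0.0000014 × 10000) = 0.986098
R(E) = exp(−0.000025 × 10000) = 0.778801
Parallel (B, C, and D): 1 − (1 − 0.852144)(1 − 0.869358)(1 − 0.986098) = 0.999731
Series (A and [0.999731]): 0.904837 × 0.999731 = 0.904594
Parallel ([0.904594] and E): 1 − (1 − 0.904594)(1 − 0.778801) = 0.9789

0.9789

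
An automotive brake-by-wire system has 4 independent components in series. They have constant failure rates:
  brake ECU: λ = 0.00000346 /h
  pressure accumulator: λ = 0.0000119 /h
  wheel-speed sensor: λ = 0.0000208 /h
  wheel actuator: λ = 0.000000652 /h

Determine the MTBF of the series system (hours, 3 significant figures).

27200

Series of exponential components: λ_sys = Σ λ_i
λ_sys = 0.00000346 + 0.0000119 + 0.0000208 + 0.000000652 = 3.6812e-05 /h
MTBF = 1 / λ_sys = 27200 h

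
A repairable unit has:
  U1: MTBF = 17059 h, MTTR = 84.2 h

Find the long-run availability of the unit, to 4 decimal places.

A(U1) = MTBF/(MTBF+MTTR) = 17059/(17059+84.2) = 0.9951

0.9951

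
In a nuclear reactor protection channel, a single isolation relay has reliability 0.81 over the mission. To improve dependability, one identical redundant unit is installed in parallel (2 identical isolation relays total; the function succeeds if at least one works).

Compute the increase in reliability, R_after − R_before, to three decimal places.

0.154

R_before = 0.81
R_after = 1 − (1 − 0.81)^2 = 0.964
ΔR = 0.964 − 0.81 = 0.154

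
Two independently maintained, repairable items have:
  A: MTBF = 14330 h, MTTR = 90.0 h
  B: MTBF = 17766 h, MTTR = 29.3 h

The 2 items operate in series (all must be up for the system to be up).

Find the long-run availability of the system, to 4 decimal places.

0.9921

A(A) = MTBF/(MTBF+MTTR) = 14330/(14330+90.0) = 0.993759
A(B) = MTBF/(MTBF+MTTR) = 17766/(17766+29.3) = 0.998353
Series availability: 0.993759 × 0.998353 = 0.9921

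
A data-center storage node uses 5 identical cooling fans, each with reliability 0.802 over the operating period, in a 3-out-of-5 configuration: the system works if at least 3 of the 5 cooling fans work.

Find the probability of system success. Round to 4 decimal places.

0.9436

R = Σ_{i=3}^{5} C(5,i) p^i (1−p)^{5−i} with p = 0.802
C(5,3)·0.802^3·0.198^2 = 0.202234
C(5,4)·0.802^4·0.198^1 = 0.409574
C(5,5)·0.802^5·0.198^0 = 0.331797
Sum = 0.9436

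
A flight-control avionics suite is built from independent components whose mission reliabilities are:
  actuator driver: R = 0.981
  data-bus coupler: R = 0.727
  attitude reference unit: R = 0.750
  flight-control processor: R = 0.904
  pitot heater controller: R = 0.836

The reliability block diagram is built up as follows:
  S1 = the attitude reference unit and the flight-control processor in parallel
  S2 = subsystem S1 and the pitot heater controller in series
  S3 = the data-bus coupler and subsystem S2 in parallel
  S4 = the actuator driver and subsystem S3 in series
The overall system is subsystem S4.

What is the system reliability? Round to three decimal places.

0.932

Parallel (attitude reference unit and flight-control processor): 1 − (1 − 0.75000)(1 − 0.90400) = 0.97600
Series ([0.97600] and pitot heater controller): 0.97600 × 0.83600 = 0.81594
Parallel (data-bus coupler and [0.81594]): 1 − (1 − 0.72700)(1 − 0.81594) = 0.94975
Series (actuator driver and [0.94975]): 0.98100 × 0.94975 = 0.932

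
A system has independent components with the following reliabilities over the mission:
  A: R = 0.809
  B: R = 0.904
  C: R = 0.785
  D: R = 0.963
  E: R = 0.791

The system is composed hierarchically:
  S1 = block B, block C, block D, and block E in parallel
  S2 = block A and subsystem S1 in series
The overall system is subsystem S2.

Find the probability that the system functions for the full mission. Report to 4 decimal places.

0.8089

Parallel (B, C, D, and E): 1 − (1 − 0.904000)(1 − 0.785000)(1 − 0.963000)(1 − 0.791000) = 0.999840
Series (A and [0.999840]): 0.809000 × 0.999840 = 0.8089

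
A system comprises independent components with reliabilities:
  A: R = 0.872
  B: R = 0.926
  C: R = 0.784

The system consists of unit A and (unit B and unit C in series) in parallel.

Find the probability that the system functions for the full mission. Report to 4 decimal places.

Series (B and C): 0.926000 × 0.784000 = 0.725984
Parallel (A and [0.725984]): 1 − (1 − 0.872000)(1 − 0.725984) = 0.9649

0.9649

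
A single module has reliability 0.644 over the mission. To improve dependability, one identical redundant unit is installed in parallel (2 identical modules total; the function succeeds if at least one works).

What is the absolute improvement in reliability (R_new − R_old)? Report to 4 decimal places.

R_before = 0.644
R_after = 1 − (1 − 0.644)^2 = 0.8733
ΔR = 0.8733 − 0.644 = 0.2293

0.2293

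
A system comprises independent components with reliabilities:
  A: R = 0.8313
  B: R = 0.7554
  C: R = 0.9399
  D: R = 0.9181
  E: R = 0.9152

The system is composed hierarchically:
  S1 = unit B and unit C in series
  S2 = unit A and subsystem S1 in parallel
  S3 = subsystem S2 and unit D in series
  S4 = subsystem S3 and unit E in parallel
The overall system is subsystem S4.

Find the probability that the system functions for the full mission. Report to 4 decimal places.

0.9892

Series (B and C): 0.755400 × 0.939900 = 0.710000
Parallel (A and [0.710000]): 1 − (1 − 0.831300)(1 − 0.710000) = 0.951077
Series ([0.951077] and D): 0.951077 × 0.918100 = 0.873184
Parallel ([0.873184] and E): 1 − (1 − 0.873184)(1 − 0.915200) = 0.9892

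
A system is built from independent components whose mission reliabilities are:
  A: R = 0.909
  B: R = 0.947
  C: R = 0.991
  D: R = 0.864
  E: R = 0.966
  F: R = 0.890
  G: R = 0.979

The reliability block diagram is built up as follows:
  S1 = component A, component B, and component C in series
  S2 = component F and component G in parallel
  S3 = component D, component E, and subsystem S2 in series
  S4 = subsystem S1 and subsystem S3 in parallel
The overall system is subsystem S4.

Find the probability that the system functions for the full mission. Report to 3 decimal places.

0.975

Series (A, B, and C): 0.90900 × 0.94700 × 0.99100 = 0.85308
Parallel (F and G): 1 − (1 − 0.89000)(1 − 0.97900) = 0.99769
Series (D, E, and [0.99769]): 0.86400 × 0.96600 × 0.99769 = 0.83270
Parallel ([0.85308] and [0.83270]): 1 − (1 − 0.85308)(1 − 0.83270) = 0.975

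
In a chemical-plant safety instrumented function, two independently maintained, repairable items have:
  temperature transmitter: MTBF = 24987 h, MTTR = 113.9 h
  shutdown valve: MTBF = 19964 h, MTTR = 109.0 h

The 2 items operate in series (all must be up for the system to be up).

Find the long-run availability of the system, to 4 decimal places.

0.9901

A(temperature transmitter) = MTBF/(MTBF+MTTR) = 24987/(24987+113.9) = 0.995462
A(shutdown valve) = MTBF/(MTBF+MTTR) = 19964/(19964+109.0) = 0.994570
Series availability: 0.995462 × 0.994570 = 0.9901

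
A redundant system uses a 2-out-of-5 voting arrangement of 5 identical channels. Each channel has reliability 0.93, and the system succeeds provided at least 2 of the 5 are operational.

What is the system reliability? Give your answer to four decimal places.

R = Σ_{i=2}^{5} C(5,i) p^i (1−p)^{5−i} with p = 0.93
C(5,2)·0.93^2·0.07^3 = 0.002967
C(5,3)·0.93^3·0.07^2 = 0.039413
C(5,4)·0.93^4·0.07^1 = 0.261818
C(5,5)·0.93^5·0.07^0 = 0.695688
Sum = 0.9999

0.9999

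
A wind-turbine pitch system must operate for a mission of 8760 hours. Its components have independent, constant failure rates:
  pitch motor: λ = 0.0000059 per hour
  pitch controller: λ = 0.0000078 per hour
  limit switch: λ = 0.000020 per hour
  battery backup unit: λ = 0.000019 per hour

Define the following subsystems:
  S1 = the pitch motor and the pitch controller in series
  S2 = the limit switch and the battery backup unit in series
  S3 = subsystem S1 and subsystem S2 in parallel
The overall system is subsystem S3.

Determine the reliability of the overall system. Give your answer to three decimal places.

R(pitch motor) = exp(−0.0000059 × 8760) = 0.94963
R(pitch controller) = exp(−0.0000078 × 8760) = 0.93395
R(limit switch) = exp(−0.000020 × 8760) = 0.83929
R(battery backup unit) = exp(−0.000019 × 8760) = 0.84667
Series (pitch motor and pitch controller): 0.94963 × 0.93395 = 0.88691
Series (limit switch and battery backup unit): 0.83929 × 0.84667 = 0.71060
Parallel ([0.88691] and [0.71060]): 1 − (1 − 0.88691)(1 − 0.71060) = 0.967

0.967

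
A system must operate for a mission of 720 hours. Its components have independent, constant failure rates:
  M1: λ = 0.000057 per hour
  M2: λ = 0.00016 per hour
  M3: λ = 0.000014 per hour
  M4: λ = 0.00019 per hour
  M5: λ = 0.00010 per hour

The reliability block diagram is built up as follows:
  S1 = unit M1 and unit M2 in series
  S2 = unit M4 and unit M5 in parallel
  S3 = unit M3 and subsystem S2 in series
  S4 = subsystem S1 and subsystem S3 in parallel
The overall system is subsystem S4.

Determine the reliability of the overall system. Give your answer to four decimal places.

R(M1) = exp(−0.000057 × 720) = 0.959791
R(M2) = exp(−0.00016 × 720) = 0.891188
R(M3) = exp(−0.000014 × 720) = 0.989971
R(M4) = exp(−0.00019 × 720) = 0.872145
R(M5) = exp(−0.00010 × 720) = 0.930531
Series (M1 and M2): 0.959791 × 0.891188 = 0.855354
Parallel (M4 and M5): 1 − (1 − 0.872145)(1 − 0.930531) = 0.991118
Series (M3 and [0.991118]): 0.989971 × 0.991118 = 0.981178
Parallel ([0.855354] and [0.981178]): 1 − (1 − 0.855354)(1 − 0.981178) = 0.9973

0.9973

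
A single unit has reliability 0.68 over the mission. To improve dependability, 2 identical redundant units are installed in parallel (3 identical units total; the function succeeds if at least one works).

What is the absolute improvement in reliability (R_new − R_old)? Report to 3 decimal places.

R_before = 0.68
R_after = 1 − (1 − 0.68)^3 = 0.967
ΔR = 0.967 − 0.68 = 0.287

0.287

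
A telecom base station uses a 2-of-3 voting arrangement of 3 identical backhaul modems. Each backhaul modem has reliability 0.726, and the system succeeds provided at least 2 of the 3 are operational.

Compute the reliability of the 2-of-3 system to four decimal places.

R = Σ_{i=2}^{3} C(3,i) p^i (1−p)^{3−i} with p = 0.726
C(3,2)·0.726^2·0.274^1 = 0.433256
C(3,3)·0.726^3·0.274^0 = 0.382657
Sum = 0.8159

0.8159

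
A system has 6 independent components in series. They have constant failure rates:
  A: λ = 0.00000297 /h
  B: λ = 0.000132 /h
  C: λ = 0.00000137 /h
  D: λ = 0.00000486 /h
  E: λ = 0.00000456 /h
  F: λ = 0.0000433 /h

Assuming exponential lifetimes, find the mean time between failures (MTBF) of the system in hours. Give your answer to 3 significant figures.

Series of exponential components: λ_sys = Σ λ_i
λ_sys = 0.00000297 + 0.000132 + 0.00000137 + 0.00000486 + 0.00000456 + 0.0000433 = 1.8906e-04 /h
MTBF = 1 / λ_sys = 5290 h

5290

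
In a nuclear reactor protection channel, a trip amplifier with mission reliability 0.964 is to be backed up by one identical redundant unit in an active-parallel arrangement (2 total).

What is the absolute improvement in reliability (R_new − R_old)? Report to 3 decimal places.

R_before = 0.964
R_after = 1 − (1 − 0.964)^2 = 0.999
ΔR = 0.999 − 0.964 = 0.035

0.035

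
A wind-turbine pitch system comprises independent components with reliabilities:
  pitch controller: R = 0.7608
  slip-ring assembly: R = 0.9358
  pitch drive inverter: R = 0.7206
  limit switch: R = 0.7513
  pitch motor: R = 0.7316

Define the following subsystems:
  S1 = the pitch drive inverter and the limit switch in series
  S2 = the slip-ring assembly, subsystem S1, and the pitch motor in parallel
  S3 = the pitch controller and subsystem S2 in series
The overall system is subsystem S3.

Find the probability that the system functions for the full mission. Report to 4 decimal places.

0.7548

Series (pitch drive inverter and limit switch): 0.720600 × 0.751300 = 0.541387
Parallel (slip-ring assembly, [0.541387], and pitch motor): 1 − (1 − 0.935800)(1 − 0.541387)(1 − 0.731600) = 0.992098
Series (pitch controller and [0.992098]): 0.760800 × 0.992098 = 0.7548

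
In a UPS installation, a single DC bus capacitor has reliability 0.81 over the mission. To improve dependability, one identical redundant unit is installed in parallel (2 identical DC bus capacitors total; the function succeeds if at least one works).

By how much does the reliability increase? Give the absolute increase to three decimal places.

0.154

R_before = 0.81
R_after = 1 − (1 − 0.81)^2 = 0.964
ΔR = 0.964 − 0.81 = 0.154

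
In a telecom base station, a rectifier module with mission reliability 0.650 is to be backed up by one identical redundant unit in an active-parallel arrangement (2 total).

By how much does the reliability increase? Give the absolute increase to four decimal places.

0.2275

R_before = 0.650
R_after = 1 − (1 − 0.650)^2 = 0.8775
ΔR = 0.8775 − 0.650 = 0.2275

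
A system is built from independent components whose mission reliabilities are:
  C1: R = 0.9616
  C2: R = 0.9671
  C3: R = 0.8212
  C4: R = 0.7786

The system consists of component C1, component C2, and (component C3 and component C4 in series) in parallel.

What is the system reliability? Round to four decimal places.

0.9995

Series (C3 and C4): 0.821200 × 0.778600 = 0.639386
Parallel (C1, C2, and [0.639386]): 1 − (1 − 0.961600)(1 − 0.967100)(1 − 0.639386) = 0.9995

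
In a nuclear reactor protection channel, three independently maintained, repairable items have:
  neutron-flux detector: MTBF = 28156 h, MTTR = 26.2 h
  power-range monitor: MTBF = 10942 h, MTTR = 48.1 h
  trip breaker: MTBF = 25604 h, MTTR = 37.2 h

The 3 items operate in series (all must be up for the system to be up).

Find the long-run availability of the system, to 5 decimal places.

0.99325

A(neutron-flux detector) = MTBF/(MTBF+MTTR) = 28156/(28156+26.2) = 0.999070
A(power-range monitor) = MTBF/(MTBF+MTTR) = 10942/(10942+48.1) = 0.995623
A(trip breaker) = MTBF/(MTBF+MTTR) = 25604/(25604+37.2) = 0.998549
Series availability: 0.999070 × 0.995623 × 0.998549 = 0.99325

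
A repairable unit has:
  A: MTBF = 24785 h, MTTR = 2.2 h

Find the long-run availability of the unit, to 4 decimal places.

0.9999

A(A) = MTBF/(MTBF+MTTR) = 24785/(24785+2.2) = 0.9999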